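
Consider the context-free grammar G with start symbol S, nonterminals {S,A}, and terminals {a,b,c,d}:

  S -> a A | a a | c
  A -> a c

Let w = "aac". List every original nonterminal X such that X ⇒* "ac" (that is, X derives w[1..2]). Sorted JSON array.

CNF form of G:
  S -> T0 A | T0 T0 | c
  A -> T0 T1
  T0 -> a
  T1 -> c

CYK table (by increasing span), restricted to cells inside w[1..2]:
  [1..1]={T0}  "a"  orig:{}
  [2..2]={S,T1}  "c"  orig:{S}
  [1..2]={A}  "ac"

Original NTs in T[1,2] deriving "ac": ["A"]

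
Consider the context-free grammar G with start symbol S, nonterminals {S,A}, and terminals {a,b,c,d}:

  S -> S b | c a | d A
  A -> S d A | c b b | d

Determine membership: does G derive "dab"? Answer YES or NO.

Convert to CNF:
  S -> S T2 | T0 A | T1 T3
  A -> S X4 | T1 X5 | d
  T0 -> d
  T1 -> c
  T2 -> b
  T3 -> a
  X4 -> T0 A
  X5 -> T2 T2

CYK table (by increasing span):
  T[0,0] 'd' = {A,T0}  orig:{A}
  T[1,1] 'a' = {T3}  orig:{}
  T[2,2] 'b' = {T2}  orig:{}
  T[0,1] 'da' = ∅
  T[1,2] 'ab' = ∅
  T[0,2] 'dab' = ∅

S ∉ T[0,2] ⇒ NO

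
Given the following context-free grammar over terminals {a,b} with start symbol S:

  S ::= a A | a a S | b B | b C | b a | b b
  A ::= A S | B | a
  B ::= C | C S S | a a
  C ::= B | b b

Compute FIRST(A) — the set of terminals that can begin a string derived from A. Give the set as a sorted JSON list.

Compute FIRST by fixpoint:
round 1:
  A via A→a: +{a}
  B via B→a a: +{a}
  C via C→B: +{a}
  C via C→b b: +{b}
  S via S→a A: +{a}
  S via S→b B: +{b}
  FIRST(S)={a,b}  FIRST(A)={a}  FIRST(B)={a}  FIRST(C)={a,b}
round 2:
  B via B→C: +{b}
  FIRST(S)={a,b}  FIRST(A)={a}  FIRST(B)={a,b}  FIRST(C)={a,b}
round 3:
  A via A→B: +{b}
  FIRST(S)={a,b}  FIRST(A)={a,b}  FIRST(B)={a,b}  FIRST(C)={a,b}
round 4: (stable)
  FIRST(S)={a,b}  FIRST(A)={a,b}  FIRST(B)={a,b}  FIRST(C)={a,b}

FIRST(A) = ["a", "b"]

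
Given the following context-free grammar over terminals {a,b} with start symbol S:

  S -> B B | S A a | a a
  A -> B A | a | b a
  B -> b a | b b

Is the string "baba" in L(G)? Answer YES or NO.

CNF form of G:
  S -> B B | S X2 | T1 T1
  A -> B A | T0 T1 | a
  B -> T0 T0 | T0 T1
  T0 -> b
  T1 -> a
  X2 -> A T1

CYK table (by increasing span):
  cell(0,0) b: {T0}  orig:{}
  cell(1,1) a: {A,T1}  orig:{A}
  cell(2,2) b: {T0}  orig:{}
  cell(3,3) a: {A,T1}  orig:{A}
  cell(0,1) ba: {A,B}
  cell(1,2) ab: ∅
  cell(2,3) ba: {A,B}
  cell(0,2) bab: ∅
  cell(1,3) aba: ∅
  cell(0,3) baba: {A,S}

S ∈ T[0,3] ⇒ YES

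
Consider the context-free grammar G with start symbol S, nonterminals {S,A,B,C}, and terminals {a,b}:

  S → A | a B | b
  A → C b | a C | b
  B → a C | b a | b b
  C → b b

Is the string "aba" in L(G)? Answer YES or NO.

CNF form of G:
  S -> C T0 | T1 B | T1 C | b
  A -> C T0 | T1 C | b
  B -> T0 T0 | T0 T1 | T1 C
  C -> T0 T0
  T0 -> b
  T1 -> a

Fill CYK table bottom-up:
  T[0,0] 'a' = {T1}  orig:{}
  T[1,1] 'b' = {A,S,T0}  orig:{A,S}
  T[2,2] 'a' = {T1}  orig:{}
  T[0,1] 'ab' = ∅
  T[1,2] 'ba' = {B}
  T[0,2] 'aba' = {S}

S ∈ T[0,2] ⇒ YES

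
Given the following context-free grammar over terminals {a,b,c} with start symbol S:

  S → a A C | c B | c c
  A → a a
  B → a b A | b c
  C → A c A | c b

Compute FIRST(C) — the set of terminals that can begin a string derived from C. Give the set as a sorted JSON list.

Compute FIRST by fixpoint:
round 1:
  A via A→a a: +{a}
  B via B→a b A: +{a}
  B via B→b c: +{b}
  C via C→A c A: +{a}
  C via C→c b: +{c}
  S via S→a A C: +{a}
  S via S→c B: +{c}
  S: {a,c}  A: {a}  B: {a,b}  C: {a,c}
round 2: — fixpoint
  S: {a,c}  A: {a}  B: {a,b}  C: {a,c}

FIRST(C) = ["a", "c"]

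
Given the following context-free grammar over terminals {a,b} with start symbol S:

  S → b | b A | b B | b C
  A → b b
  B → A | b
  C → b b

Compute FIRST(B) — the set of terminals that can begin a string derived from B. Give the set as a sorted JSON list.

FIRST sets, iterate to fixpoint:
round 1:
  A via A→b b: +{b}
  B via B→A: +{b}
  C via C→b b: +{b}
  S via S→b: +{b}
  FIRST[S]={b}  FIRST[A]={b}  FIRST[B]={b}  FIRST[C]={b}
round 2: (no change)
  FIRST[S]={b}  FIRST[A]={b}  FIRST[B]={b}  FIRST[C]={b}

FIRST(B) = ["b"]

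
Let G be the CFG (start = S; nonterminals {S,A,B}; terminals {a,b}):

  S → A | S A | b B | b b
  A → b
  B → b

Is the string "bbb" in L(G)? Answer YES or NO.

Convert to CNF:
  S -> S A | T0 B | T0 T0 | b
  A -> b
  B -> b
  T0 -> b

CYK table (by increasing span):
  T[0,0] 'b' = {A,B,S,T0}  orig:{A,B,S}
  T[1,1] 'b' = {A,B,S,T0}  orig:{A,B,S}
  T[2,2] 'b' = {A,B,S,T0}  orig:{A,B,S}
  T[0,1] 'bb' = {S}
  T[1,2] 'bb' = {S}
  T[0,2] 'bbb' = {S}

S ∈ T[0,2] ⇒ YES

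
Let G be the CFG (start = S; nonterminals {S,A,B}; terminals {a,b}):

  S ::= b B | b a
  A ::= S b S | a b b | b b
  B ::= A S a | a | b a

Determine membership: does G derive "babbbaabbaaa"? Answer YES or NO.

CNF form of G:
  S -> T0 B | T0 T1
  A -> S X2 | T0 T0 | T1 X3
  B -> A X4 | T0 T1 | a
  T0 -> b
  T1 -> a
  X2 -> T0 S
  X3 -> T0 T0
  X4 -> S T1

CYK table (by increasing span):
  T[0,0] 'b' = {T0}  orig:{}
  T[1,1] 'a' = {B,T1}  orig:{B}
  T[2,2] 'b' = {T0}  orig:{}
  T[3,3] 'b' = {T0}  orig:{}
  T[4,4] 'b' = {T0}  orig:{}
  T[5,5] 'a' = {B,T1}  orig:{B}
  T[6,6] 'a' = {B,T1}  orig:{B}
  T[7,7] 'b' = {T0}  orig:{}
  T[8,8] 'b' = {T0}  orig:{}
  T[9,9] 'a' = {B,T1}  orig:{B}
  T[10,10] 'a' = {B,T1}  orig:{B}
  T[11,11] 'a' = {B,T1}  orig:{B}
  T[0,1] 'ba' = {B,S}
  T[1,2] 'ab' = ∅
  T[2,3] 'bb' = {A,X3}  orig:{A}
  T[3,4] 'bb' = {A,X3}  orig:{A}
  T[4,5] 'ba' = {B,S}
  T[5,6] 'aa' = ∅
  T[6,7] 'ab' = ∅
  T[7,8] 'bb' = {A,X3}  orig:{A}
  T[8,9] 'ba' = {B,S}
  T[9,10] 'aa' = ∅
  T[10,11] 'aa' = ∅
  T[0,2] 'bab' = ∅
  T[1,3] 'abb' = {A}
  T[2,4] 'bbb' = ∅
  T[3,5] 'bba' = {S,X2}  orig:{S}
  T[4,6] 'baa' = {X4}  orig:{}
  T[5,7] 'aab' = ∅
  T[6,8] 'abb' = {A}
  T[7,9] 'bba' = {S,X2}  orig:{S}
  T[8,10] 'baa' = {X4}  orig:{}
  T[9,11] 'aaa' = ∅
  T[0,3] 'babb' = ∅
  T[1,4] 'abbb' = ∅
  T[2,5] 'bbba' = {X2}  orig:{}
  T[3,6] 'bbaa' = {X4}  orig:{}
  T[4,7] 'baab' = ∅
  T[5,8] 'aabb' = ∅
  T[6,9] 'abba' = ∅
  T[7,10] 'bbaa' = {X4}  orig:{}
  T[8,11] 'baaa' = ∅
  T[0,4] 'babbb' = ∅
  T[1,5] 'abbba' = ∅
  T[2,6] 'bbbaa' = {B}
  T[3,7] 'bbaab' = ∅
  T[4,8] 'baabb' = ∅
  T[5,9] 'aabba' = ∅
  T[6,10] 'abbaa' = ∅
  T[7,11] 'bbaaa' = ∅
  T[0,5] 'babbba' = {A}
  T[1,6] 'abbbaa' = {B}
  T[2,7] 'bbbaab' = ∅
  T[3,8] 'bbaabb' = ∅
  T[4,9] 'baabba' = ∅
  T[5,10] 'aabbaa' = ∅
  T[6,11] 'abbaaa' = ∅
  T[0,6] 'babbbaa' = {S}
  T[1,7] 'abbbaab' = ∅
  T[2,8] 'bbbaabb' = ∅
  T[3,9] 'bbaabba' = ∅
  T[4,10] 'baabbaa' = ∅
  T[5,11] 'aabbaaa' = ∅
  T[0,7] 'babbbaab' = ∅
  T[1,8] 'abbbaabb' = ∅
  T[2,9] 'bbbaabba' = ∅
  T[3,10] 'bbaabbaa' = ∅
  T[4,11] 'baabbaaa' = ∅
  T[0,8] 'babbbaabb' = ∅
  T[1,9] 'abbbaabba' = ∅
  T[2,10] 'bbbaabbaa' = ∅
  T[3,11] 'bbaabbaaa' = ∅
  T[0,9] 'babbbaabba' = {A}
  T[1,10] 'abbbaabbaa' = ∅
  T[2,11] 'bbbaabbaaa' = ∅
  T[0,10] 'babbbaabbaa' = ∅
  T[1,11] 'abbbaabbaaa' = ∅
  T[0,11] 'babbbaabbaaa' = ∅

S ∉ T[0,11] ⇒ NO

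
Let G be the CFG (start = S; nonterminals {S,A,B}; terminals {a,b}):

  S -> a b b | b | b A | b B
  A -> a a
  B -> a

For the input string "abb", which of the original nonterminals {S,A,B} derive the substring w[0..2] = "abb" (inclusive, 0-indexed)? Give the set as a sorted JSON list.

Convert to CNF:
  S -> T0 X2 | T1 A | T1 B | b
  A -> T0 T0
  B -> a
  T0 -> a
  T1 -> b
  X2 -> T1 T1

CYK fill, restricted to cells inside w[0..2]:
  [0..0]={B,T0}  "a"  orig:{B}
  [1..1]={S,T1}  "b"  orig:{S}
  [2..2]={S,T1}  "b"  orig:{S}
  [0..1]=∅  "ab"
  [1..2]={X2}  "bb"  orig:{}
  [0..2]={S}  "abb"

Original NTs in T[0,2] deriving "abb": ["S"]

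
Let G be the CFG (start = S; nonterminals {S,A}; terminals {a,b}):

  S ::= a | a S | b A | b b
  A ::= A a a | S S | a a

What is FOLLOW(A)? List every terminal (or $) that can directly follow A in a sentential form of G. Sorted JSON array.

FIRST sets, iterate to fixpoint:
pass 1:
  A via A→a a: +{a}
  S via S→a: +{a}
  S via S→b A: +{b}
  S: {a,b}  A: {a}
pass 2:
  A via A→S S: +{b}
  S: {a,b}  A: {a,b}
pass 3: (stable)
  S: {a,b}  A: {a,b}

Compute FOLLOW by fixpoint:
seed FOLLOW(S) with $
iter 1:
  A→A a a: FOLLOW(A) ⊇ FIRST(a) = {a}; new: +{a}
  A→S S: FOLLOW(S) ⊇ FIRST(S) = {a,b}; new: +{a,b}
  S→b A: FOLLOW(A) ⊇ FOLLOW(S) ⊇ {$,a,b}; new: +{$,b}
  FOLLOW[S]={$,a,b}  FOLLOW[A]={$,a,b}
iter 2: done
  FOLLOW[S]={$,a,b}  FOLLOW[A]={$,a,b}

FOLLOW(A) = ["$", "a", "b"]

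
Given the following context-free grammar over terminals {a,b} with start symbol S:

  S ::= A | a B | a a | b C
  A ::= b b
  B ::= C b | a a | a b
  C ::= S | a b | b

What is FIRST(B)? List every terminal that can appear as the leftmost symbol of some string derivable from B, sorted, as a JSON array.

FIRST iteration:
pass 1:
  A via A→b b: +{b}
  B via B→a a: +{a}
  C via C→a b: +{a}
  C via C→b: +{b}
  S via S→A: +{b}
  S via S→a B: +{a}
  FIRST[S]={a,b}  FIRST[A]={b}  FIRST[B]={a}  FIRST[C]={a,b}
pass 2:
  B via B→C b: +{b}
  FIRST[S]={a,b}  FIRST[A]={b}  FIRST[B]={a,b}  FIRST[C]={a,b}
pass 3: — fixpoint
  FIRST[S]={a,b}  FIRST[A]={b}  FIRST[B]={a,b}  FIRST[C]={a,b}

FIRST(B) = ["a", "b"]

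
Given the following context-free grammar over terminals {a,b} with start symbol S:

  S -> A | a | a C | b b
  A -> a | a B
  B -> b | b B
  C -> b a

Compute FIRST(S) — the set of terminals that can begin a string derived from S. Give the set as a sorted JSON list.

Compute FIRST by fixpoint:
[1]
  A via A→a: +{a}
  B via B→b: +{b}
  C via C→b a: +{b}
  S via S→A: +{a}
  S via S→b b: +{b}
  FIRST(S)={a,b}  FIRST(A)={a}  FIRST(B)={b}  FIRST(C)={b}
[2] (no change)
  FIRST(S)={a,b}  FIRST(A)={a}  FIRST(B)={b}  FIRST(C)={b}

FIRST(S) = ["a", "b"]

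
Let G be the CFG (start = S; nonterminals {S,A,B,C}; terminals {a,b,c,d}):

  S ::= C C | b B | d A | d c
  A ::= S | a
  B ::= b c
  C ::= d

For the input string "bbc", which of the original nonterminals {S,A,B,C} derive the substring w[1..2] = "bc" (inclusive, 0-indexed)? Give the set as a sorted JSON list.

CNF form of G:
  S -> C C | T0 B | T1 A | T1 T2
  A -> C C | T0 B | T1 A | T1 T2 | a
  B -> T0 T2
  C -> d
  T0 -> b
  T1 -> d
  T2 -> c

CYK table (by increasing span), restricted to cells inside w[1..2]:
  cell(1,1) b: {T0}  orig:{}
  cell(2,2) c: {T2}  orig:{}
  cell(1,2) bc: {B}

Original NTs in T[1,2] deriving "bc": ["B"]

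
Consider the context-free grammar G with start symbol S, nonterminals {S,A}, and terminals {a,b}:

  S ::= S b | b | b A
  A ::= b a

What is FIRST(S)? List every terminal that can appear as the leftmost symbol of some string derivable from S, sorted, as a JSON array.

FIRST iteration:
pass 1:
  A via A→b a: +{b}
  S via S→b: +{b}
  FIRST(S)={b}  FIRST(A)={b}
pass 2: (stable)
  FIRST(S)={b}  FIRST(A)={b}

FIRST(S) = ["b"]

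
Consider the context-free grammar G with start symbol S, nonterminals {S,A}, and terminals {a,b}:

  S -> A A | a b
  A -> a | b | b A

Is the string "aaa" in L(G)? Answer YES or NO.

Convert to CNF:
  S -> A A | T1 T0
  A -> T0 A | a | b
  T0 -> b
  T1 -> a

CYK table (by increasing span):
  [0..0]={A,T1}  "a"  orig:{A}
  [1..1]={A,T1}  "a"  orig:{A}
  [2..2]={A,T1}  "a"  orig:{A}
  [0..1]={S}  "aa"
  [1..2]={S}  "aa"
  [0..2]=∅  "aaa"

S ∉ T[0,2] ⇒ NO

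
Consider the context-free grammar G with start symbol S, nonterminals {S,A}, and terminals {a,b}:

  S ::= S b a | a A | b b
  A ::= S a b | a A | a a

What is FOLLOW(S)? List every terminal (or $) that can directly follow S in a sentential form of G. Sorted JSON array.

FIRST iteration:
round 1:
  A via A→a A: +{a}
  S via S→a A: +{a}
  S via S→b b: +{b}
  FIRST[S]={a,b}  FIRST[A]={a}
round 2:
  A via A→S a b: +{b}
  FIRST[S]={a,b}  FIRST[A]={a,b}
round 3: (stable)
  FIRST[S]={a,b}  FIRST[A]={a,b}

FOLLOW iteration:
initialize: $ ∈ FOLLOW(S)
round 1:
  A→S a b: FOLLOW(S) ⊇ FIRST(a) = {a}; new: +{a}
  S→S b a: FOLLOW(S) ⊇ FIRST(b) = {b}; new: +{b}
  S→a A: FOLLOW(A) ⊇ FOLLOW(S) ⊇ {$,a,b}; new: +{$,a,b}
  FOLLOW[S]={$,a,b}  FOLLOW[A]={$,a,b}
round 2: (no change)
  FOLLOW[S]={$,a,b}  FOLLOW[A]={$,a,b}

FOLLOW(S) = ["$", "a", "b"]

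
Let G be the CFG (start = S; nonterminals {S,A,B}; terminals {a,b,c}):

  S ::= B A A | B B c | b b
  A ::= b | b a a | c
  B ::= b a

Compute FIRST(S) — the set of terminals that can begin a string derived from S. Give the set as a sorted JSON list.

FIRST sets, iterate to fixpoint:
pass 1:
  A via A→b: +{b}
  A via A→c: +{c}
  B via B→b a: +{b}
  S via S→B A A: +{b}
  FIRST[S]={b}  FIRST[A]={b,c}  FIRST[B]={b}
pass 2: (no change)
  FIRST[S]={b}  FIRST[A]={b,c}  FIRST[B]={b}

FIRST(S) = ["b"]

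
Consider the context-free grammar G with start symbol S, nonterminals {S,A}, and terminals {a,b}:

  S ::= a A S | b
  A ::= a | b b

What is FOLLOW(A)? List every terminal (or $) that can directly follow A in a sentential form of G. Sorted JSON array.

FIRST sets, iterate to fixpoint:
iter 1:
  A via A→a: +{a}
  A via A→b b: +{b}
  S via S→a A S: +{a}
  S via S→b: +{b}
  FIRST(S)={a,b}  FIRST(A)={a,b}
iter 2: (stable)
  FIRST(S)={a,b}  FIRST(A)={a,b}

FOLLOW sets:
seed FOLLOW(S) with $
iter 1:
  S→a A S: FOLLOW(A) ⊇ FIRST(S) = {a,b}; new: +{a,b}
  S: {$}  A: {a,b}
iter 2: done
  S: {$}  A: {a,b}

FOLLOW(A) = ["a", "b"]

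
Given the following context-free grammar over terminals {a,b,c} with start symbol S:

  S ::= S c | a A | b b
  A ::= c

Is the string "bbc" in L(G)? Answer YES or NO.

CNF form of G:
  S -> S T0 | T1 A | T2 T2
  A -> c
  T0 -> c
  T1 -> a
  T2 -> b

CYK fill:
  cell(0,0) b: {T2}  orig:{}
  cell(1,1) b: {T2}  orig:{}
  cell(2,2) c: {A,T0}  orig:{A}
  cell(0,1) bb: {S}
  cell(1,2) bc: ∅
  cell(0,2) bbc: {S}

S ∈ T[0,2] ⇒ YES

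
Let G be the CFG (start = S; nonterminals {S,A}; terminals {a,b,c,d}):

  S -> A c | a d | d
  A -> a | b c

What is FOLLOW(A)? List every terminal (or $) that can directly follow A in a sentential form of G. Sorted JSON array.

FIRST sets, iterate to fixpoint:
round 1:
  A via A→a: +{a}
  A via A→b c: +{b}
  S via S→A c: +{a,b}
  S via S→d: +{d}
  S: {a,b,d}  A: {a,b}
round 2: (stable)
  S: {a,b,d}  A: {a,b}

Compute FOLLOW by fixpoint:
seed FOLLOW(S) with $
pass 1:
  S→A c: FOLLOW(A) ⊇ FIRST(c) = {c}; new: +{c}
  FOLLOW[S]={$}  FOLLOW[A]={c}
pass 2: (no change)
  FOLLOW[S]={$}  FOLLOW[A]={c}

FOLLOW(A) = ["c"]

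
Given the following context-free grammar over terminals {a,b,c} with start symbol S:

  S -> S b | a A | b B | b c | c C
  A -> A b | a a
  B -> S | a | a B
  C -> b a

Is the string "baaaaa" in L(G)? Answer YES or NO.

CNF form of G:
  S -> S T0 | T0 B | T0 T2 | T1 A | T2 C
  A -> A T0 | T1 T1
  B -> S T0 | T0 B | T0 T2 | T1 A | T1 B | T2 C | a
  C -> T0 T1
  T0 -> b
  T1 -> a
  T2 -> c

CYK table (by increasing span):
  cell(0,0) b: {T0}  orig:{}
  cell(1,1) a: {B,T1}  orig:{B}
  cell(2,2) a: {B,T1}  orig:{B}
  cell(3,3) a: {B,T1}  orig:{B}
  cell(4,4) a: {B,T1}  orig:{B}
  cell(5,5) a: {B,T1}  orig:{B}
  cell(0,1) ba: {B,C,S}
  cell(1,2) aa: {A,B}
  cell(2,3) aa: {A,B}
  cell(3,4) aa: {A,B}
  cell(4,5) aa: {A,B}
  cell(0,2) baa: {B,S}
  cell(1,3) aaa: {B,S}
  cell(2,4) aaa: {B,S}
  cell(3,5) aaa: {B,S}
  cell(0,3) baaa: {B,S}
  cell(1,4) aaaa: {B}
  cell(2,5) aaaa: {B}
  cell(0,4) baaaa: {B,S}
  cell(1,5) aaaaa: {B}
  cell(0,5) baaaaa: {B,S}

S ∈ T[0,5] ⇒ YES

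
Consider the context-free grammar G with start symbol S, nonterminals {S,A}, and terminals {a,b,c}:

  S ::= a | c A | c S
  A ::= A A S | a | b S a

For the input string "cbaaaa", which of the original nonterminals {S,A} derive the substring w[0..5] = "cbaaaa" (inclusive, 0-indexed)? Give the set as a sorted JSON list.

CNF form of G:
  S -> T2 A | T2 S | a
  A -> A X3 | T0 X4 | a
  T0 -> b
  T1 -> a
  T2 -> c
  X3 -> A S
  X4 -> S T1

CYK fill, restricted to cells inside w[0..5]:
  cell(0,0) c: {T2}  orig:{}
  cell(1,1) b: {T0}  orig:{}
  cell(2,2) a: {A,S,T1}  orig:{A,S}
  cell(3,3) a: {A,S,T1}  orig:{A,S}
  cell(4,4) a: {A,S,T1}  orig:{A,S}
  cell(5,5) a: {A,S,T1}  orig:{A,S}
  cell(0,1) cb: ∅
  cell(1,2) ba: ∅
  cell(2,3) aa: {X3,X4}  orig:{}
  cell(3,4) aa: {X3,X4}  orig:{}
  cell(4,5) aa: {X3,X4}  orig:{}
  cell(0,2) cba: ∅
  cell(1,3) baa: {A}
  cell(2,4) aaa: {A}
  cell(3,5) aaa: {A}
  cell(0,3) cbaa: {S}
  cell(1,4) baaa: {X3}  orig:{}
  cell(2,5) aaaa: {X3}  orig:{}
  cell(0,4) cbaaa: {X4}  orig:{}
  cell(1,5) baaaa: {A}
  cell(0,5) cbaaaa: {S}

Original NTs in T[0,5] deriving "cbaaaa": ["S"]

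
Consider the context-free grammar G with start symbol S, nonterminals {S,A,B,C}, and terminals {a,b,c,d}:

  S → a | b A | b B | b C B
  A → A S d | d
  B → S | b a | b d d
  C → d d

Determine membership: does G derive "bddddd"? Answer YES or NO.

CNF form of G:
  S -> T1 A | T1 B | T1 X6 | a
  A -> A X3 | d
  B -> T1 A | T1 B | T1 T2 | T1 X4 | T1 X5 | a
  C -> T0 T0
  T0 -> d
  T1 -> b
  T2 -> a
  X3 -> S T0
  X4 -> C B
  X5 -> T0 T0
  X6 -> C B

Fill CYK table bottom-up:
  cell(0,0) b: {T1}  orig:{}
  cell(1,1) d: {A,T0}  orig:{A}
  cell(2,2) d: {A,T0}  orig:{A}
  cell(3,3) d: {A,T0}  orig:{A}
  cell(4,4) d: {A,T0}  orig:{A}
  cell(5,5) d: {A,T0}  orig:{A}
  cell(0,1) bd: {B,S}
  cell(1,2) dd: {C,X5}  orig:{C}
  cell(2,3) dd: {C,X5}  orig:{C}
  cell(3,4) dd: {C,X5}  orig:{C}
  cell(4,5) dd: {C,X5}  orig:{C}
  cell(0,2) bdd: {B,X3}  orig:{B}
  cell(1,3) ddd: ∅
  cell(2,4) ddd: ∅
  cell(3,5) ddd: ∅
  cell(0,3) bddd: ∅
  cell(1,4) dddd: ∅
  cell(2,5) dddd: ∅
  cell(0,4) bdddd: ∅
  cell(1,5) ddddd: ∅
  cell(0,5) bddddd: ∅

S ∉ T[0,5] ⇒ NO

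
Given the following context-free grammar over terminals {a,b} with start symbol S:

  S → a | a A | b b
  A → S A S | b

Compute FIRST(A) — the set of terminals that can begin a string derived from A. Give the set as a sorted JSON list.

FIRST sets, iterate to fixpoint:
[1]
  A via A→b: +{b}
  S via S→a: +{a}
  S via S→b b: +{b}
  FIRST(S)={a,b}  FIRST(A)={b}
[2]
  A via A→S A S: +{a}
  FIRST(S)={a,b}  FIRST(A)={a,b}
[3] done
  FIRST(S)={a,b}  FIRST(A)={a,b}

FIRST(A) = ["a", "b"]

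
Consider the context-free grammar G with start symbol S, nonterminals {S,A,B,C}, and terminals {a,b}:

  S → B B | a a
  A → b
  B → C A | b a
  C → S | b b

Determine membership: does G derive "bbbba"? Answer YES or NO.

CNF form of G:
  S -> B B | T1 T1
  A -> b
  B -> C A | T0 T1
  C -> B B | T0 T0 | T1 T1
  T0 -> b
  T1 -> a

CYK fill:
  cell(0,0) b: {A,T0}  orig:{A}
  cell(1,1) b: {A,T0}  orig:{A}
  cell(2,2) b: {A,T0}  orig:{A}
  cell(3,3) b: {A,T0}  orig:{A}
  cell(4,4) a: {T1}  orig:{}
  cell(0,1) bb: {C}
  cell(1,2) bb: {C}
  cell(2,3) bb: {C}
  cell(3,4) ba: {B}
  cell(0,2) bbb: {B}
  cell(1,3) bbb: {B}
  cell(2,4) bba: ∅
  cell(0,3) bbbb: ∅
  cell(1,4) bbba: ∅
  cell(0,4) bbbba: {C,S}

S ∈ T[0,4] ⇒ YES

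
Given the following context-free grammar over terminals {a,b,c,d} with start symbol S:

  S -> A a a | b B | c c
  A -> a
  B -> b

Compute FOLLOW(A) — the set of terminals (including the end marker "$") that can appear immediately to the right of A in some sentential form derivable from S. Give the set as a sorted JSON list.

FIRST sets, iterate to fixpoint:
iter 1:
  A via A→a: +{a}
  B via B→b: +{b}
  S via S→A a a: +{a}
  S via S→b B: +{b}
  S via S→c c: +{c}
  FIRST(S)={a,b,c}  FIRST(A)={a}  FIRST(B)={b}
iter 2: — fixpoint
  FIRST(S)={a,b,c}  FIRST(A)={a}  FIRST(B)={b}

Compute FOLLOW by fixpoint:
seed FOLLOW(S) with $
round 1:
  S→A a a: FOLLOW(A) ⊇ FIRST(a) = {a}; new: +{a}
  S→b B: FOLLOW(B) ⊇ FOLLOW(S) ⊇ {$}; new: +{$}
  FOLLOW[S]={$}  FOLLOW[A]={a}  FOLLOW[B]={$}
round 2: done
  FOLLOW[S]={$}  FOLLOW[A]={a}  FOLLOW[B]={$}

FOLLOW(A) = ["a"]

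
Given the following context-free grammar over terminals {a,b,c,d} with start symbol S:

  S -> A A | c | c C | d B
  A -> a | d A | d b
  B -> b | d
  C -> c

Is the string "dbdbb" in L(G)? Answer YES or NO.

CNF form of G:
  S -> A A | T0 B | T2 C | c
  A -> T0 A | T0 T1 | a
  B -> b | d
  C -> c
  T0 -> d
  T1 -> b
  T2 -> c

Fill CYK table bottom-up:
  [0..0]={B,T0}  "d"  orig:{B}
  [1..1]={B,T1}  "b"  orig:{B}
  [2..2]={B,T0}  "d"  orig:{B}
  [3..3]={B,T1}  "b"  orig:{B}
  [4..4]={B,T1}  "b"  orig:{B}
  [0..1]={A,S}  "db"
  [1..2]=∅  "bd"
  [2..3]={A,S}  "db"
  [3..4]=∅  "bb"
  [0..2]=∅  "dbd"
  [1..3]=∅  "bdb"
  [2..4]=∅  "dbb"
  [0..3]={S}  "dbdb"
  [1..4]=∅  "bdbb"
  [0..4]=∅  "dbdbb"

S ∉ T[0,4] ⇒ NO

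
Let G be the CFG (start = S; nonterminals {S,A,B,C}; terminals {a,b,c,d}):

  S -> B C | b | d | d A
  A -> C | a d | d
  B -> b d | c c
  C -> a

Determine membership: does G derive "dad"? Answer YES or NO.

Convert to CNF:
  S -> B C | T1 A | b | d
  A -> T0 T1 | a | d
  B -> T2 T1 | T3 T3
  C -> a
  T0 -> a
  T1 -> d
  T2 -> b
  T3 -> c

CYK table (by increasing span):
  T[0,0] 'd' = {A,S,T1}  orig:{A,S}
  T[1,1] 'a' = {A,C,T0}  orig:{A,C}
  T[2,2] 'd' = {A,S,T1}  orig:{A,S}
  T[0,1] 'da' = {S}
  T[1,2] 'ad' = {A}
  T[0,2] 'dad' = {S}

S ∈ T[0,2] ⇒ YES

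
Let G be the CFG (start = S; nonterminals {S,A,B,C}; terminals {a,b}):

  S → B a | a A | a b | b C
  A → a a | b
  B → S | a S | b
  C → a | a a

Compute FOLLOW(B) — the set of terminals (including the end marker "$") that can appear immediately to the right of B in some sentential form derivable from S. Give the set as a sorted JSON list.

FIRST iteration:
pass 1:
  A via A→a a: +{a}
  A via A→b: +{b}
  B via B→a S: +{a}
  B via B→b: +{b}
  C via C→a: +{a}
  S via S→B a: +{a,b}
  FIRST(S)={a,b}  FIRST(A)={a,b}  FIRST(B)={a,b}  FIRST(C)={a}
pass 2: (stable)
  FIRST(S)={a,b}  FIRST(A)={a,b}  FIRST(B)={a,b}  FIRST(C)={a}

Compute FOLLOW by fixpoint:
seed FOLLOW(S) with $
iter 1:
  S→B a: FOLLOW(B) ⊇ FIRST(a) = {a}; new: +{a}
  S→a A: FOLLOW(A) ⊇ FOLLOW(S) ⊇ {$}; new: +{$}
  S→b C: FOLLOW(C) ⊇ FOLLOW(S) ⊇ {$}; new: +{$}
  FOLLOW(S)={$}  FOLLOW(A)={$}  FOLLOW(B)={a}  FOLLOW(C)={$}
iter 2:
  B→S: FOLLOW(S) ⊇ FOLLOW(B) ⊇ {a}; new: +{a}
  S→a A: FOLLOW(A) ⊇ FOLLOW(S) ⊇ {$,a}; new: +{a}
  S→b C: FOLLOW(C) ⊇ FOLLOW(S) ⊇ {$,a}; new: +{a}
  FOLLOW(S)={$,a}  FOLLOW(A)={$,a}  FOLLOW(B)={a}  FOLLOW(C)={$,a}
iter 3: — fixpoint
  FOLLOW(S)={$,a}  FOLLOW(A)={$,a}  FOLLOW(B)={a}  FOLLOW(C)={$,a}

FOLLOW(B) = ["a"]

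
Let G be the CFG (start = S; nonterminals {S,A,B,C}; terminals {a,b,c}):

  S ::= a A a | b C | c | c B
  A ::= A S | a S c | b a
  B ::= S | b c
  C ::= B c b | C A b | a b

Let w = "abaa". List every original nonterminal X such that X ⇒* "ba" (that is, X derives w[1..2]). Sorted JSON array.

Convert to CNF:
  S -> T0 X7 | T1 B | T2 C | c
  A -> A S | T0 X3 | T2 T0
  B -> T0 X4 | T1 B | T2 C | T2 T1 | c
  C -> B X5 | C X6 | T0 T2
  T0 -> a
  T1 -> c
  T2 -> b
  X3 -> S T1
  X4 -> A T0
  X5 -> T1 T2
  X6 -> A T2
  X7 -> A T0

Fill CYK table bottom-up, restricted to cells inside w[1..2]:
  cell(1,1) b: {T2}  orig:{}
  cell(2,2) a: {T0}  orig:{}
  cell(1,2) ba: {A}

Original NTs in T[1,2] deriving "ba": ["A"]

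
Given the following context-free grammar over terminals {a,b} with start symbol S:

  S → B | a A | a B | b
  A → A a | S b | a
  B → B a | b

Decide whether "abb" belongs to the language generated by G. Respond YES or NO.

CNF form of G:
  S -> B T0 | T0 A | T0 B | b
  A -> A T0 | S T1 | a
  B -> B T0 | b
  T0 -> a
  T1 -> b

CYK fill:
  cell(0,0) a: {A,T0}  orig:{A}
  cell(1,1) b: {B,S,T1}  orig:{B,S}
  cell(2,2) b: {B,S,T1}  orig:{B,S}
  cell(0,1) ab: {S}
  cell(1,2) bb: {A}
  cell(0,2) abb: {A,S}

S ∈ T[0,2] ⇒ YES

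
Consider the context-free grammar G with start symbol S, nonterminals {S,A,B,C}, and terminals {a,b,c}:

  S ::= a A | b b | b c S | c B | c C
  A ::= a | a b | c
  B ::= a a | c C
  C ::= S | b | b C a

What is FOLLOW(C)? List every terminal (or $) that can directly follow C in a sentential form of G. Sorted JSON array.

FIRST iteration:
round 1:
  A via A→a: +{a}
  A via A→c: +{c}
  B via B→a a: +{a}
  B via B→c C: +{c}
  C via C→b: +{b}
  S via S→a A: +{a}
  S via S→b b: +{b}
  S via S→c B: +{c}
  S: {a,b,c}  A: {a,c}  B: {a,c}  C: {b}
round 2:
  C via C→S: +{a,c}
  S: {a,b,c}  A: {a,c}  B: {a,c}  C: {a,b,c}
round 3: (stable)
  S: {a,b,c}  A: {a,c}  B: {a,c}  C: {a,b,c}

Compute FOLLOW by fixpoint:
FOLLOW(S) := {$}
round 1:
  C→b C a: FOLLOW(C) ⊇ FIRST(a) = {a}; new: +{a}
  S→a A: FOLLOW(A) ⊇ FOLLOW(S) ⊇ {$}; new: +{$}
  S→c B: FOLLOW(B) ⊇ FOLLOW(S) ⊇ {$}; new: +{$}
  S→c C: FOLLOW(C) ⊇ FOLLOW(S) ⊇ {$}; new: +{$}
  FOLLOW(S)={$}  FOLLOW(A)={$}  FOLLOW(B)={$}  FOLLOW(C)={$,a}
round 2:
  C→S: FOLLOW(S) ⊇ FOLLOW(C) ⊇ {$,a}; new: +{a}
  S→a A: FOLLOW(A) ⊇ FOLLOW(S) ⊇ {$,a}; new: +{a}
  S→c B: FOLLOW(B) ⊇ FOLLOW(S) ⊇ {$,a}; new: +{a}
  FOLLOW(S)={$,a}  FOLLOW(A)={$,a}  FOLLOW(B)={$,a}  FOLLOW(C)={$,a}
round 3: (no change)
  FOLLOW(S)={$,a}  FOLLOW(A)={$,a}  FOLLOW(B)={$,a}  FOLLOW(C)={$,a}

FOLLOW(C) = ["$", "a"]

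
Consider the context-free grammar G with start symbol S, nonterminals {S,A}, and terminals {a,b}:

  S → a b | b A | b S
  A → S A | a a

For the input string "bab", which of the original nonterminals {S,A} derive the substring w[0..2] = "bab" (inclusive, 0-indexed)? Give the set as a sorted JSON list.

CNF form of G:
  S -> T0 T1 | T1 A | T1 S
  A -> S A | T0 T0
  T0 -> a
  T1 -> b

CYK fill — only the sub-triangle for w[0..2]:
  [0..0]={T1}  "b"  orig:{}
  [1..1]={T0}  "a"  orig:{}
  [2..2]={T1}  "b"  orig:{}
  [0..1]=∅  "ba"
  [1..2]={S}  "ab"
  [0..2]={S}  "bab"

Original NTs in T[0,2] deriving "bab": ["S"]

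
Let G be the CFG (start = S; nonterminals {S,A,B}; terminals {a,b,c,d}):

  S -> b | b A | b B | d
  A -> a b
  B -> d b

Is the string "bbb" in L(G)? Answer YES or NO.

CNF form of G:
  S -> T1 A | T1 B | b | d
  A -> T0 T1
  B -> T2 T1
  T0 -> a
  T1 -> b
  T2 -> d

CYK fill:
  cell(0,0) b: {S,T1}  orig:{S}
  cell(1,1) b: {S,T1}  orig:{S}
  cell(2,2) b: {S,T1}  orig:{S}
  cell(0,1) bb: ∅
  cell(1,2) bb: ∅
  cell(0,2) bbb: ∅

S ∉ T[0,2] ⇒ NO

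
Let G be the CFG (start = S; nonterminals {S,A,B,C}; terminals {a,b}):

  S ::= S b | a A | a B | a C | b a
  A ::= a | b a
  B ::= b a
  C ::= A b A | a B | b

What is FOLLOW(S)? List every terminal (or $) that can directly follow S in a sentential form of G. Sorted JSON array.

FIRST sets, iterate to fixpoint:
round 1:
  A via A→a: +{a}
  A via A→b a: +{b}
  B via B→b a: +{b}
  C via C→A b A: +{a,b}
  S via S→a A: +{a}
  S via S→b a: +{b}
  S: {a,b}  A: {a,b}  B: {b}  C: {a,b}
round 2: (stable)
  S: {a,b}  A: {a,b}  B: {b}  C: {a,b}

FOLLOW sets:
seed FOLLOW(S) with $
round 1:
  C→A b A: FOLLOW(A) ⊇ FIRST(b) = {b}; new: +{b}
  S→S b: FOLLOW(S) ⊇ FIRST(b) = {b}; new: +{b}
  S→a A: FOLLOW(A) ⊇ FOLLOW(S) ⊇ {$,b}; new: +{$}
  S→a B: FOLLOW(B) ⊇ FOLLOW(S) ⊇ {$,b}; new: +{$,b}
  S→a C: FOLLOW(C) ⊇ FOLLOW(S) ⊇ {$,b}; new: +{$,b}
  S: {$,b}  A: {$,b}  B: {$,b}  C: {$,b}
round 2: (no change)
  S: {$,b}  A: {$,b}  B: {$,b}  C: {$,b}

FOLLOW(S) = ["$", "b"]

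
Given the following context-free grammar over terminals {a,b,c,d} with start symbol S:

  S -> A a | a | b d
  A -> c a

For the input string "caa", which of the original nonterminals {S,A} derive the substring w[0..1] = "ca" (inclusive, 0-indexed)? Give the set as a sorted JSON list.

CNF form of G:
  S -> A T1 | T2 T3 | a
  A -> T0 T1
  T0 -> c
  T1 -> a
  T2 -> b
  T3 -> d

CYK table (by increasing span) (cells [i..j] with 0 ≤ i ≤ j ≤ 1 only):
  cell(0,0) c: {T0}  orig:{}
  cell(1,1) a: {S,T1}  orig:{S}
  cell(0,1) ca: {A}

Original NTs in T[0,1] deriving "ca": ["A"]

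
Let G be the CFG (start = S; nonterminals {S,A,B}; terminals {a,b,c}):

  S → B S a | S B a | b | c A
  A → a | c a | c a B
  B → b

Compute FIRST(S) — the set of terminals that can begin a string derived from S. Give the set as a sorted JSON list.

FIRST sets, iterate to fixpoint:
[1]
  A via A→a: +{a}
  A via A→c a: +{c}
  B via B→b: +{b}
  S via S→B S a: +{b}
  S via S→c A: +{c}
  FIRST(S)={b,c}  FIRST(A)={a,c}  FIRST(B)={b}
[2] (no change)
  FIRST(S)={b,c}  FIRST(A)={a,c}  FIRST(B)={b}

FIRST(S) = ["b", "c"]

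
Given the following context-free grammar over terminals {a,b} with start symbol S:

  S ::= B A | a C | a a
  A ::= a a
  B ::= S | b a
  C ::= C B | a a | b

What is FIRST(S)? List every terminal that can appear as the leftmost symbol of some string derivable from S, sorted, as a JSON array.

Compute FIRST by fixpoint:
pass 1:
  A via A→a a: +{a}
  B via B→b a: +{b}
  C via C→a a: +{a}
  C via C→b: +{b}
  S via S→B A: +{b}
  S via S→a C: +{a}
  FIRST(S)={a,b}  FIRST(A)={a}  FIRST(B)={b}  FIRST(C)={a,b}
pass 2:
  B via B→S: +{a}
  FIRST(S)={a,b}  FIRST(A)={a}  FIRST(B)={a,b}  FIRST(C)={a,b}
pass 3: (stable)
  FIRST(S)={a,b}  FIRST(A)={a}  FIRST(B)={a,b}  FIRST(C)={a,b}

FIRST(S) = ["a", "b"]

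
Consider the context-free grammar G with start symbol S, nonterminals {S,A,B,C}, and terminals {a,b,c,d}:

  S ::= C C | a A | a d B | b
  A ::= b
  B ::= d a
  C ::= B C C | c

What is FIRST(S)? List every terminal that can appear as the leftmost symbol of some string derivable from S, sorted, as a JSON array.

FIRST sets, iterate to fixpoint:
iter 1:
  A via A→b: +{b}
  B via B→d a: +{d}
  C via C→B C C: +{d}
  C via C→c: +{c}
  S via S→C C: +{c,d}
  S via S→a A: +{a}
  S via S→b: +{b}
  FIRST(S)={a,b,c,d}  FIRST(A)={b}  FIRST(B)={d}  FIRST(C)={c,d}
iter 2: (no change)
  FIRST(S)={a,b,c,d}  FIRST(A)={b}  FIRST(B)={d}  FIRST(C)={c,d}

FIRST(S) = ["a", "b", "c", "d"]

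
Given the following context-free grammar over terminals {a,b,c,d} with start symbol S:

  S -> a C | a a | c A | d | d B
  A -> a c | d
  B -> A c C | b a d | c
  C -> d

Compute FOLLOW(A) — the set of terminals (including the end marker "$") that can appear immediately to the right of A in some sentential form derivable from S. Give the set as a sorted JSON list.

Compute FIRST by fixpoint:
round 1:
  A via A→a c: +{a}
  A via A→d: +{d}
  B via B→A c C: +{a,d}
  B via B→b a d: +{b}
  B via B→c: +{c}
  C via C→d: +{d}
  S via S→a C: +{a}
  S via S→c A: +{c}
  S via S→d: +{d}
  FIRST[S]={a,c,d}  FIRST[A]={a,d}  FIRST[B]={a,b,c,d}  FIRST[C]={d}
round 2: (no change)
  FIRST[S]={a,c,d}  FIRST[A]={a,d}  FIRST[B]={a,b,c,d}  FIRST[C]={d}

Compute FOLLOW by fixpoint:
seed FOLLOW(S) with $
[1]
  B→A c C: FOLLOW(A) ⊇ FIRST(c) = {c}; new: +{c}
  S→a C: FOLLOW(C) ⊇ FOLLOW(S) ⊇ {$}; new: +{$}
  S→c A: FOLLOW(A) ⊇ FOLLOW(S) ⊇ {$}; new: +{$}
  S→d B: FOLLOW(B) ⊇ FOLLOW(S) ⊇ {$}; new: +{$}
  S: {$}  A: {$,c}  B: {$}  C: {$}
[2] done
  S: {$}  A: {$,c}  B: {$}  C: {$}

FOLLOW(A) = ["$", "c"]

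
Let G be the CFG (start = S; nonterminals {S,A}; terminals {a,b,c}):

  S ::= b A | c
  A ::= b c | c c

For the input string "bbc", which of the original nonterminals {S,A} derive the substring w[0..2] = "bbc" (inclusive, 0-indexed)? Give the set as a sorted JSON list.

Convert to CNF:
  S -> T0 A | c
  A -> T0 T1 | T1 T1
  T0 -> b
  T1 -> c

CYK fill — only the sub-triangle for w[0..2]:
  cell(0,0) b: {T0}  orig:{}
  cell(1,1) b: {T0}  orig:{}
  cell(2,2) c: {S,T1}  orig:{S}
  cell(0,1) bb: ∅
  cell(1,2) bc: {A}
  cell(0,2) bbc: {S}

Original NTs in T[0,2] deriving "bbc": ["S"]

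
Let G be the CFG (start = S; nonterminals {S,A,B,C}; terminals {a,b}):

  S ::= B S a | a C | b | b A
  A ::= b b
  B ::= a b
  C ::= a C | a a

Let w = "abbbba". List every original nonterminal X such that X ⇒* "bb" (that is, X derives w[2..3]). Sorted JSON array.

Convert to CNF:
  S -> B X2 | T0 A | T1 C | b
  A -> T0 T0
  B -> T1 T0
  C -> T1 C | T1 T1
  T0 -> b
  T1 -> a
  X2 -> S T1

CYK table (by increasing span), restricted to cells inside w[2..3]:
  [2..2]={S,T0}  "b"  orig:{S}
  [3..3]={S,T0}  "b"  orig:{S}
  [2..3]={A}  "bb"

Original NTs in T[2,3] deriving "bb": ["A"]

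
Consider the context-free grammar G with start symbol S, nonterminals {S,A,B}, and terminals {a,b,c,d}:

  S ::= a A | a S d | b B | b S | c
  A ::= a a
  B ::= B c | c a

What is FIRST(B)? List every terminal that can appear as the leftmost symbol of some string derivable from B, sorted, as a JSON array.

FIRST sets, iterate to fixpoint:
round 1:
  A via A→a a: +{a}
  B via B→c a: +{c}
  S via S→a A: +{a}
  S via S→b B: +{b}
  S via S→c: +{c}
  FIRST[S]={a,b,c}  FIRST[A]={a}  FIRST[B]={c}
round 2: — fixpoint
  FIRST[S]={a,b,c}  FIRST[A]={a}  FIRST[B]={c}

FIRST(B) = ["c"]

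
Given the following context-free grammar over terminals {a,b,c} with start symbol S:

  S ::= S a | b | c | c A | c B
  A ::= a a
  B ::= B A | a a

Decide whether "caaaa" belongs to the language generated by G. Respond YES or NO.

CNF form of G:
  S -> S T0 | T1 A | T1 B | b | c
  A -> T0 T0
  B -> B A | T0 T0
  T0 -> a
  T1 -> c

CYK table (by increasing span):
  T[0,0] 'c' = {S,T1}  orig:{S}
  T[1,1] 'a' = {T0}  orig:{}
  T[2,2] 'a' = {T0}  orig:{}
  T[3,3] 'a' = {T0}  orig:{}
  T[4,4] 'a' = {T0}  orig:{}
  T[0,1] 'ca' = {S}
  T[1,2] 'aa' = {A,B}
  T[2,3] 'aa' = {A,B}
  T[3,4] 'aa' = {A,B}
  T[0,2] 'caa' = {S}
  T[1,3] 'aaa' = ∅
  T[2,4] 'aaa' = ∅
  T[0,3] 'caaa' = {S}
  T[1,4] 'aaaa' = {B}
  T[0,4] 'caaaa' = {S}

S ∈ T[0,4] ⇒ YES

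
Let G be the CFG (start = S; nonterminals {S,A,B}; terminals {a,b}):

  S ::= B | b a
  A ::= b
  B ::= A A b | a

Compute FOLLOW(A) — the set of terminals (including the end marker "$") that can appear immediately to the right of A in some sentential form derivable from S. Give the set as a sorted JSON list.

Compute FIRST by fixpoint:
iter 1:
  A via A→b: +{b}
  B via B→A A b: +{b}
  B via B→a: +{a}
  S via S→B: +{a,b}
  FIRST(S)={a,b}  FIRST(A)={b}  FIRST(B)={a,b}
iter 2: done
  FIRST(S)={a,b}  FIRST(A)={b}  FIRST(B)={a,b}

Compute FOLLOW by fixpoint:
seed FOLLOW(S) with $
iter 1:
  B→A A b: FOLLOW(A) ⊇ FIRST(A) = {b}; new: +{b}
  S→B: FOLLOW(B) ⊇ FOLLOW(S) ⊇ {$}; new: +{$}
  FOLLOW[S]={$}  FOLLOW[A]={b}  FOLLOW[B]={$}
iter 2: done
  FOLLOW[S]={$}  FOLLOW[A]={b}  FOLLOW[B]={$}

FOLLOW(A) = ["b"]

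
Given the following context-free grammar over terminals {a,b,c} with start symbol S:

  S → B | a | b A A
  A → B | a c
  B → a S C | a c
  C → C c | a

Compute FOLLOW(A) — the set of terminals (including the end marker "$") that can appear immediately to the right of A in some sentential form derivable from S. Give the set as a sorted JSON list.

Compute FIRST by fixpoint:
iter 1:
  A via A→a c: +{a}
  B via B→a S C: +{a}
  C via C→a: +{a}
  S via S→B: +{a}
  S via S→b A A: +{b}
  FIRST[S]={a,b}  FIRST[A]={a}  FIRST[B]={a}  FIRST[C]={a}
iter 2: — fixpoint
  FIRST[S]={a,b}  FIRST[A]={a}  FIRST[B]={a}  FIRST[C]={a}

Compute FOLLOW by fixpoint:
seed FOLLOW(S) with $
[1]
  B→a S C: FOLLOW(S) ⊇ FIRST(C) = {a}; new: +{a}
  C→C c: FOLLOW(C) ⊇ FIRST(c) = {c}; new: +{c}
  S→B: FOLLOW(B) ⊇ FOLLOW(S) ⊇ {$,a}; new: +{$,a}
  S→b A A: FOLLOW(A) ⊇ FIRST(A) = {a}; new: +{a}
  S→b A A: FOLLOW(A) ⊇ FOLLOW(S) ⊇ {$,a}; new: +{$}
  FOLLOW[S]={$,a}  FOLLOW[A]={$,a}  FOLLOW[B]={$,a}  FOLLOW[C]={c}
[2]
  B→a S C: FOLLOW(C) ⊇ FOLLOW(B) ⊇ {$,a}; new: +{$,a}
  FOLLOW[S]={$,a}  FOLLOW[A]={$,a}  FOLLOW[B]={$,a}  FOLLOW[C]={$,a,c}
[3] (no change)
  FOLLOW[S]={$,a}  FOLLOW[A]={$,a}  FOLLOW[B]={$,a}  FOLLOW[C]={$,a,c}

FOLLOW(A) = ["$", "a"]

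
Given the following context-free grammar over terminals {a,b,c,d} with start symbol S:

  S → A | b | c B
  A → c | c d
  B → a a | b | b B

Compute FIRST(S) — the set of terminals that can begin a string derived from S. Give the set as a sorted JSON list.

FIRST sets, iterate to fixpoint:
pass 1:
  A via A→c: +{c}
  B via B→a a: +{a}
  B via B→b: +{b}
  S via S→A: +{c}
  S via S→b: +{b}
  FIRST[S]={b,c}  FIRST[A]={c}  FIRST[B]={a,b}
pass 2: — fixpoint
  FIRST[S]={b,c}  FIRST[A]={c}  FIRST[B]={a,b}

FIRST(S) = ["b", "c"]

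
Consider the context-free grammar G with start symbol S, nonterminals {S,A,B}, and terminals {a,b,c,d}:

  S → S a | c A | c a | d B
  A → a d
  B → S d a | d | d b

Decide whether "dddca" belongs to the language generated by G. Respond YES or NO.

Convert to CNF:
  S -> S T0 | T1 B | T3 A | T3 T0
  A -> T0 T1
  B -> S X4 | T1 T2 | d
  T0 -> a
  T1 -> d
  T2 -> b
  T3 -> c
  X4 -> T1 T0

CYK fill:
  [0..0]={B,T1}  "d"  orig:{B}
  [1..1]={B,T1}  "d"  orig:{B}
  [2..2]={B,T1}  "d"  orig:{B}
  [3..3]={T3}  "c"  orig:{}
  [4..4]={T0}  "a"  orig:{}
  [0..1]={S}  "dd"
  [1..2]={S}  "dd"
  [2..3]=∅  "dc"
  [3..4]={S}  "ca"
  [0..2]=∅  "ddd"
  [1..3]=∅  "ddc"
  [2..4]=∅  "dca"
  [0..3]=∅  "dddc"
  [1..4]=∅  "ddca"
  [0..4]=∅  "dddca"

S ∉ T[0,4] ⇒ NO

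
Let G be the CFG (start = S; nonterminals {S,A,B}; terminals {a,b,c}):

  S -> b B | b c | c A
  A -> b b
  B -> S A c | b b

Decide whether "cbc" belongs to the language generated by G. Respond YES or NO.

CNF form of G:
  S -> T0 B | T0 T1 | T1 A
  A -> T0 T0
  B -> S X2 | T0 T0
  T0 -> b
  T1 -> c
  X2 -> A T1

Fill CYK table bottom-up:
  T[0,0] 'c' = {T1}  orig:{}
  T[1,1] 'b' = {T0}  orig:{}
  T[2,2] 'c' = {T1}  orig:{}
  T[0,1] 'cb' = ∅
  T[1,2] 'bc' = {S}
  T[0,2] 'cbc' = ∅

S ∉ T[0,2] ⇒ NO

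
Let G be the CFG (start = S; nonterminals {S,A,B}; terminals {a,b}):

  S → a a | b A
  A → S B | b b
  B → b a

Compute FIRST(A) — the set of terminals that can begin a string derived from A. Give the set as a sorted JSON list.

FIRST iteration:
[1]
  A via A→b b: +{b}
  B via B→b a: +{b}
  S via S→a a: +{a}
  S via S→b A: +{b}
  FIRST(S)={a,b}  FIRST(A)={b}  FIRST(B)={b}
[2]
  A via A→S B: +{a}
  FIRST(S)={a,b}  FIRST(A)={a,b}  FIRST(B)={b}
[3] (no change)
  FIRST(S)={a,b}  FIRST(A)={a,b}  FIRST(B)={b}

FIRST(A) = ["a", "b"]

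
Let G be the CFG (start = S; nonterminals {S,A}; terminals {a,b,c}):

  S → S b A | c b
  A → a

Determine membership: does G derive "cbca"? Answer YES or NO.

Convert to CNF:
  S -> S X2 | T1 T0
  A -> a
  T0 -> b
  T1 -> c
  X2 -> T0 A

Fill CYK table bottom-up:
  [0..0]={T1}  "c"  orig:{}
  [1..1]={T0}  "b"  orig:{}
  [2..2]={T1}  "c"  orig:{}
  [3..3]={A}  "a"
  [0..1]={S}  "cb"
  [1..2]=∅  "bc"
  [2..3]=∅  "ca"
  [0..2]=∅  "cbc"
  [1..3]=∅  "bca"
  [0..3]=∅  "cbca"

S ∉ T[0,3] ⇒ NO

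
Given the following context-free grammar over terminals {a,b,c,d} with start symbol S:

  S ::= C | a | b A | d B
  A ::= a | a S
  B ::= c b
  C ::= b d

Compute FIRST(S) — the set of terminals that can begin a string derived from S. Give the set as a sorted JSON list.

FIRST sets, iterate to fixpoint:
pass 1:
  A via A→a: +{a}
  B via B→c b: +{c}
  C via C→b d: +{b}
  S via S→C: +{b}
  S via S→a: +{a}
  S via S→d B: +{d}
  FIRST(S)={a,b,d}  FIRST(A)={a}  FIRST(B)={c}  FIRST(C)={b}
pass 2: done
  FIRST(S)={a,b,d}  FIRST(A)={a}  FIRST(B)={c}  FIRST(C)={b}

FIRST(S) = ["a", "b", "d"]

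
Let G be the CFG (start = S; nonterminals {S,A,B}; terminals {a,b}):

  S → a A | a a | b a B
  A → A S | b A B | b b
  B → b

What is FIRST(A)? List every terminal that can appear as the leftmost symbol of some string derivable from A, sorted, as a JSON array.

FIRST sets, iterate to fixpoint:
round 1:
  A via A→b A B: +{b}
  B via B→b: +{b}
  S via S→a A: +{a}
  S via S→b a B: +{b}
  FIRST(S)={a,b}  FIRST(A)={b}  FIRST(B)={b}
round 2: (stable)
  FIRST(S)={a,b}  FIRST(A)={b}  FIRST(B)={b}

FIRST(A) = ["b"]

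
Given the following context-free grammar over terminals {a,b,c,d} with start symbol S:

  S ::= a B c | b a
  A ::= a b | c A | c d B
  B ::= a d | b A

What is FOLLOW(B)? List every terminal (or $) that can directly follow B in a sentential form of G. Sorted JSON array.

FIRST sets, iterate to fixpoint:
iter 1:
  A via A→a b: +{a}
  A via A→c A: +{c}
  B via B→a d: +{a}
  B via B→b A: +{b}
  S via S→a B c: +{a}
  S via S→b a: +{b}
  FIRST[S]={a,b}  FIRST[A]={a,c}  FIRST[B]={a,b}
iter 2: done
  FIRST[S]={a,b}  FIRST[A]={a,c}  FIRST[B]={a,b}

Compute FOLLOW by fixpoint:
seed FOLLOW(S) with $
pass 1:
  S→a B c: FOLLOW(B) ⊇ FIRST(c) = {c}; new: +{c}
  FOLLOW[S]={$}  FOLLOW[A]={}  FOLLOW[B]={c}
pass 2:
  B→b A: FOLLOW(A) ⊇ FOLLOW(B) ⊇ {c}; new: +{c}
  FOLLOW[S]={$}  FOLLOW[A]={c}  FOLLOW[B]={c}
pass 3: done
  FOLLOW[S]={$}  FOLLOW[A]={c}  FOLLOW[B]={c}

FOLLOW(B) = ["c"]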